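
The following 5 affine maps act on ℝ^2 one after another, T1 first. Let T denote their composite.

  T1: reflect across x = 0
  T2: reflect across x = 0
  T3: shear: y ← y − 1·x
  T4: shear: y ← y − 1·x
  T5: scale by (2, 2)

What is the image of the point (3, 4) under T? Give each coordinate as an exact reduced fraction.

T1 reflect across x = 0: (3, 4) → (-3, 4)
T2 reflect across x = 0: (-3, 4) → (3, 4)
T3 shear: y ← y − 1·x: (3, 4) → (3, 1)
T4 shear: y ← y − 1·x: (3, 1) → (3, -2)
T5 scale by (2, 2): (3, -2) → (6, -4)

T(p) = (6, -4)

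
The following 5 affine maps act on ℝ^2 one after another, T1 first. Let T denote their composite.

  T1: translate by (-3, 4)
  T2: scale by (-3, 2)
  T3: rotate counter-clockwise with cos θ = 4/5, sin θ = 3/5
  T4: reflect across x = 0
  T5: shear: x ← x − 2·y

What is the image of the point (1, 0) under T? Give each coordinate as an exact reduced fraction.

T(p) = (-20, 10)

T1 translate by (-3, 4): (1, 0) → (-2, 4)
T2 scale by (-3, 2): (-2, 4) → (6, 8)
T3 rotate counter-clockwise with cos θ = 4/5, sin θ = 3/5: (6, 8) → (0, 10)
T4 reflect across x = 0: (0, 10) → (0, 10)
T5 shear: x ← x − 2·y: (0, 10) → (-20, 10)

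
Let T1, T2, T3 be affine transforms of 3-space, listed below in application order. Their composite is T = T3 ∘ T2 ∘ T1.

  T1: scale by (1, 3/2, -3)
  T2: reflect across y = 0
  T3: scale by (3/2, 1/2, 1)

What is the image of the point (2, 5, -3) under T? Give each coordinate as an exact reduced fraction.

T(p) = (3, -15/4, 9)

T1 scale by (1, 3/2, -3): (2, 5, -3) → (2, 15/2, 9)
T2 reflect across y = 0: (2, 15/2, 9) → (2, -15/2, 9)
T3 scale by (3/2, 1/2, 1): (2, -15/2, 9) → (3, -15/4, 9)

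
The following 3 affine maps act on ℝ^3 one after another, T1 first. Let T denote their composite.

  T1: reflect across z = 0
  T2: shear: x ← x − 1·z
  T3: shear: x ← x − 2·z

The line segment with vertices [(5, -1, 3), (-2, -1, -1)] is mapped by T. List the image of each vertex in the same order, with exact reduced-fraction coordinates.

image vertices: (14, -1, -3), (-5, -1, 1)

T1 reflect across z = 0: (5, -1, 3) → (5, -1, -3); (-2, -1, -1) → (-2, -1, 1)
T2 shear: x ← x − 1·z: (5, -1, -3) → (8, -1, -3); (-2, -1, 1) → (-3, -1, 1)
T3 shear: x ← x − 2·z: (8, -1, -3) → (14, -1, -3); (-3, -1, 1) → (-5, -1, 1)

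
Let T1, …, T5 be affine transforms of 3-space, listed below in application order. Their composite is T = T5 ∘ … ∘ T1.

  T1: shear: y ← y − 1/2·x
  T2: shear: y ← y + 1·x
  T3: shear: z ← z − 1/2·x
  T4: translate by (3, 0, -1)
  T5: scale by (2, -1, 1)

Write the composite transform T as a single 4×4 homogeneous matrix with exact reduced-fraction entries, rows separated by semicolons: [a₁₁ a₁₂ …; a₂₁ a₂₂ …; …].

T1 = [1 0 0 0; -1/2 1 0 0; 0 0 1 0; 0 0 0 1]
T2·T1 = [1 0 0 0; 1/2 1 0 0; 0 0 1 0; 0 0 0 1]
T3·…·T1 = [1 0 0 0; 1/2 1 0 0; -1/2 0 1 0; 0 0 0 1]
T4·…·T1 = [1 0 0 3; 1/2 1 0 0; -1/2 0 1 -1; 0 0 0 1]
T5·…·T1 = [2 0 0 6; -1/2 -1 0 0; -1/2 0 1 -1; 0 0 0 1]

T = [2 0 0 6; -1/2 -1 0 0; -1/2 0 1 -1; 0 0 0 1]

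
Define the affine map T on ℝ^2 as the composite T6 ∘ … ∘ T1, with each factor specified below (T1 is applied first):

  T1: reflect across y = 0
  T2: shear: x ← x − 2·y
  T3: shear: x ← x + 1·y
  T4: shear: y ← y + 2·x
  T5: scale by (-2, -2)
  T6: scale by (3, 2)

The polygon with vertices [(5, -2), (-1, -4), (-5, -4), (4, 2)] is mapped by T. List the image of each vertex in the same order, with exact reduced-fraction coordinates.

image vertices: (-18, -32), (30, 24), (54, 56), (-36, -40)

T1 reflect across y = 0: (5, -2) → (5, 2); (-1, -4) → (-1, 4); (-5, -4) → (-5, 4); (4, 2) → (4, -2)
T2 shear: x ← x − 2·y: (5, 2) → (1, 2); (-1, 4) → (-9, 4); (-5, 4) → (-13, 4); (4, -2) → (8, -2)
T3 shear: x ← x + 1·y: (1, 2) → (3, 2); (-9, 4) → (-5, 4); (-13, 4) → (-9, 4); (8, -2) → (6, -2)
T4 shear: y ← y + 2·x: (3, 2) → (3, 8); (-5, 4) → (-5, -6); (-9, 4) → (-9, -14); (6, -2) → (6, 10)
T5 scale by (-2, -2): (3, 8) → (-6, -16); (-5, -6) → (10, 12); (-9, -14) → (18, 28); (6, 10) → (-12, -20)
T6 scale by (3, 2): (-6, -16) → (-18, -32); (10, 12) → (30, 24); (18, 28) → (54, 56); (-12, -20) → (-36, -40)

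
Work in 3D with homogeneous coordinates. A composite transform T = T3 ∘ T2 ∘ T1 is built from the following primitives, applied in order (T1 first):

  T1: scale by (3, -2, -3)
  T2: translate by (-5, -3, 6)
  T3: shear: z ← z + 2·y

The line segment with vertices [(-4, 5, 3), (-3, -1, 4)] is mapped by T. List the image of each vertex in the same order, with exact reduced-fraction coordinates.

image vertices: (-17, -13, -29), (-14, -1, -8)

T1 scale by (3, -2, -3): (-4, 5, 3) → (-12, -10, -9); (-3, -1, 4) → (-9, 2, -12)
T2 translate by (-5, -3, 6): (-12, -10, -9) → (-17, -13, -3); (-9, 2, -12) → (-14, -1, -6)
T3 shear: z ← z + 2·y: (-17, -13, -3) → (-17, -13, -29); (-14, -1, -6) → (-14, -1, -8)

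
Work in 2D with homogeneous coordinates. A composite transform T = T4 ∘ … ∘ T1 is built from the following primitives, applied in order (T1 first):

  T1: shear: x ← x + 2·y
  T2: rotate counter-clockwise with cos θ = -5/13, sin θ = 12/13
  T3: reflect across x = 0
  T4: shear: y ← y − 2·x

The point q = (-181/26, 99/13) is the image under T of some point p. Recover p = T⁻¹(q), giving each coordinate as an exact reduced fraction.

T1 = [1 2 0; 0 1 0; 0 0 1]
T2·T1 = [-5/13 -22/13 0; 12/13 19/13 0; 0 0 1]
T3·…·T1 = [5/13 22/13 0; 12/13 19/13 0; 0 0 1]
T4·…·T1 = [5/13 22/13 0; 2/13 -25/13 0; 0 0 1]
det M = -1; M⁻¹ = [25/13 22/13 0; 2/13 -5/13 0; 0 0 1]
M⁻¹ · (-181/26, 99/13)ᵀ = (-1/2, -4)ᵀ

p = (-1/2, -4)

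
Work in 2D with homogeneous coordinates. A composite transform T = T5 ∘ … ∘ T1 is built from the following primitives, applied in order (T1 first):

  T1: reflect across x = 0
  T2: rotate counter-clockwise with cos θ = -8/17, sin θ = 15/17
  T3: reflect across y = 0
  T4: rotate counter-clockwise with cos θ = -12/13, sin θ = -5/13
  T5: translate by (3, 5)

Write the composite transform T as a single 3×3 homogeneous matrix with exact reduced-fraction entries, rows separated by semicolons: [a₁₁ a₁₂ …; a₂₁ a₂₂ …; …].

T1 = [-1 0 0; 0 1 0; 0 0 1]
T2·T1 = [8/17 -15/17 0; -15/17 -8/17 0; 0 0 1]
T3·…·T1 = [8/17 -15/17 0; 15/17 8/17 0; 0 0 1]
T4·…·T1 = [-21/221 220/221 0; -220/221 -21/221 0; 0 0 1]
T5·…·T1 = [-21/221 220/221 3; -220/221 -21/221 5; 0 0 1]

T = [-21/221 220/221 3; -220/221 -21/221 5; 0 0 1]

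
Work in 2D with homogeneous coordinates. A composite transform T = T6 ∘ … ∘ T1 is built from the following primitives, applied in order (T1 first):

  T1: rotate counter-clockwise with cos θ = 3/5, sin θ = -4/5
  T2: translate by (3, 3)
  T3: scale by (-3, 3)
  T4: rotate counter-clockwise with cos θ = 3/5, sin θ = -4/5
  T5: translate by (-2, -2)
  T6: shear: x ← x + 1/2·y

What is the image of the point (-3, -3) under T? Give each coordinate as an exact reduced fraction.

T(p) = (48/5, 8/5)

T1 rotate counter-clockwise with cos θ = 3/5, sin θ = -4/5: (-3, -3) → (-21/5, 3/5)
T2 translate by (3, 3): (-21/5, 3/5) → (-6/5, 18/5)
T3 scale by (-3, 3): (-6/5, 18/5) → (18/5, 54/5)
T4 rotate counter-clockwise with cos θ = 3/5, sin θ = -4/5: (18/5, 54/5) → (54/5, 18/5)
T5 translate by (-2, -2): (54/5, 18/5) → (44/5, 8/5)
T6 shear: x ← x + 1/2·y: (44/5, 8/5) → (48/5, 8/5)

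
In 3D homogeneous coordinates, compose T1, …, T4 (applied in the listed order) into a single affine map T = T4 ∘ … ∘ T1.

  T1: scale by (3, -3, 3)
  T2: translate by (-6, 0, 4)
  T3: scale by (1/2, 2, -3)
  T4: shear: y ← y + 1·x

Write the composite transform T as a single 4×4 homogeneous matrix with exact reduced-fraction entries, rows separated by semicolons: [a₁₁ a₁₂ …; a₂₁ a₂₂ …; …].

T1 = [3 0 0 0; 0 -3 0 0; 0 0 3 0; 0 0 0 1]
T2·T1 = [3 0 0 -6; 0 -3 0 0; 0 0 3 4; 0 0 0 1]
T3·…·T1 = [3/2 0 0 -3; 0 -6 0 0; 0 0 -9 -12; 0 0 0 1]
T4·…·T1 = [3/2 0 0 -3; 3/2 -6 0 -3; 0 0 -9 -12; 0 0 0 1]

T = [3/2 0 0 -3; 3/2 -6 0 -3; 0 0 -9 -12; 0 0 0 1]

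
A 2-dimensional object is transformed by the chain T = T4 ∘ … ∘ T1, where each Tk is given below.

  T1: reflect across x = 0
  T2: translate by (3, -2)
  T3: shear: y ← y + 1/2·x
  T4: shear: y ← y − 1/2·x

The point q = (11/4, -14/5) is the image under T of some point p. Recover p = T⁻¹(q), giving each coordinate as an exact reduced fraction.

p = (1/4, -4/5)

T1 = [-1 0 0; 0 1 0; 0 0 1]
T2·T1 = [-1 0 3; 0 1 -2; 0 0 1]
T3·…·T1 = [-1 0 3; -1/2 1 -1/2; 0 0 1]
T4·…·T1 = [-1 0 3; 0 1 -2; 0 0 1]
det M = -1; M⁻¹ = [-1 0 3; 0 1 2; 0 0 1]
M⁻¹ · (11/4, -14/5)ᵀ = (1/4, -4/5)ᵀ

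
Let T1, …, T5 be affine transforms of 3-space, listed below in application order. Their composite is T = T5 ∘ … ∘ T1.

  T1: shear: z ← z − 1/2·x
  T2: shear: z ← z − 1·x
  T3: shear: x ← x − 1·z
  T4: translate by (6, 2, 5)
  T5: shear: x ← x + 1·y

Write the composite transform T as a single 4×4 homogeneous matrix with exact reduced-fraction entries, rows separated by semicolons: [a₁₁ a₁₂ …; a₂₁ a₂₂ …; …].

T1 = [1 0 0 0; 0 1 0 0; -1/2 0 1 0; 0 0 0 1]
T2·T1 = [1 0 0 0; 0 1 0 0; -3/2 0 1 0; 0 0 0 1]
T3·…·T1 = [5/2 0 -1 0; 0 1 0 0; -3/2 0 1 0; 0 0 0 1]
T4·…·T1 = [5/2 0 -1 6; 0 1 0 2; -3/2 0 1 5; 0 0 0 1]
T5·…·T1 = [5/2 1 -1 8; 0 1 0 2; -3/2 0 1 5; 0 0 0 1]

T = [5/2 1 -1 8; 0 1 0 2; -3/2 0 1 5; 0 0 0 1]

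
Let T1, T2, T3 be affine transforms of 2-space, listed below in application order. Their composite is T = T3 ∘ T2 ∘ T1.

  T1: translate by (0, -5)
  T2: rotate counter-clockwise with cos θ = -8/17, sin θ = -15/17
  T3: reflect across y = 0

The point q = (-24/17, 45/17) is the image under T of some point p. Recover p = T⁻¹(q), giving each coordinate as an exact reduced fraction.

p = (3, 5)

T1 = [1 0 0; 0 1 -5; 0 0 1]
T2·T1 = [-8/17 15/17 -75/17; -15/17 -8/17 40/17; 0 0 1]
T3·…·T1 = [-8/17 15/17 -75/17; 15/17 8/17 -40/17; 0 0 1]
det M = -1; M⁻¹ = [-8/17 15/17 0; 15/17 8/17 5; 0 0 1]
M⁻¹ · (-24/17, 45/17)ᵀ = (3, 5)ᵀ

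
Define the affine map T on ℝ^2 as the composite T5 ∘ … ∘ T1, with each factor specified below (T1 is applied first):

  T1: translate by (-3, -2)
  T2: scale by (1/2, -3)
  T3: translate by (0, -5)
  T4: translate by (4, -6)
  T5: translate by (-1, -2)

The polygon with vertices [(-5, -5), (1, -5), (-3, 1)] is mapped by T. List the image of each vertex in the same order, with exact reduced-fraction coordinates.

image vertices: (-1, 8), (2, 8), (0, -10)

T1 translate by (-3, -2): (-5, -5) → (-8, -7); (1, -5) → (-2, -7); (-3, 1) → (-6, -1)
T2 scale by (1/2, -3): (-8, -7) → (-4, 21); (-2, -7) → (-1, 21); (-6, -1) → (-3, 3)
T3 translate by (0, -5): (-4, 21) → (-4, 16); (-1, 21) → (-1, 16); (-3, 3) → (-3, -2)
T4 translate by (4, -6): (-4, 16) → (0, 10); (-1, 16) → (3, 10); (-3, -2) → (1, -8)
T5 translate by (-1, -2): (0, 10) → (-1, 8); (3, 10) → (2, 8); (1, -8) → (0, -10)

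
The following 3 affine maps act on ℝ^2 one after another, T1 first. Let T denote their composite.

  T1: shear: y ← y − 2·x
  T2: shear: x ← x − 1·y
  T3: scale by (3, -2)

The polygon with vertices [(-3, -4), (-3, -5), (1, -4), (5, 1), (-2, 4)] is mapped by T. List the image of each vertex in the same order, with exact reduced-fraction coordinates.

T1 shear: y ← y − 2·x: (-3, -4) → (-3, 2); (-3, -5) → (-3, 1); (1, -4) → (1, -6); (5, 1) → (5, -9); (-2, 4) → (-2, 8)
T2 shear: x ← x − 1·y: (-3, 2) → (-5, 2); (-3, 1) → (-4, 1); (1, -6) → (7, -6); (5, -9) → (14, -9); (-2, 8) → (-10, 8)
T3 scale by (3, -2): (-5, 2) → (-15, -4); (-4, 1) → (-12, -2); (7, -6) → (21, 12); (14, -9) → (42, 18); (-10, 8) → (-30, -16)

image vertices: (-15, -4), (-12, -2), (21, 12), (42, 18), (-30, -16)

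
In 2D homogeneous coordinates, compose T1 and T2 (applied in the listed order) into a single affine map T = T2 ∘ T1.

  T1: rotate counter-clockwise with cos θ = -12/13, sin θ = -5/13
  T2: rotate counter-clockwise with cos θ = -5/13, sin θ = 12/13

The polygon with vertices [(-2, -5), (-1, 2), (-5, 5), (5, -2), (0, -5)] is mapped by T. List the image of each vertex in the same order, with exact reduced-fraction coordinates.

T1 rotate counter-clockwise with cos θ = -12/13, sin θ = -5/13: (-2, -5) → (-1/13, 70/13); (-1, 2) → (22/13, -19/13); (-5, 5) → (85/13, -35/13); (5, -2) → (-70/13, -1/13); (0, -5) → (-25/13, 60/13)
T2 rotate counter-clockwise with cos θ = -5/13, sin θ = 12/13: (-1/13, 70/13) → (-835/169, -362/169); (22/13, -19/13) → (118/169, 359/169); (85/13, -35/13) → (-5/169, 1195/169); (-70/13, -1/13) → (362/169, -835/169); (-25/13, 60/13) → (-595/169, -600/169)

image vertices: (-835/169, -362/169), (118/169, 359/169), (-5/169, 1195/169), (362/169, -835/169), (-595/169, -600/169)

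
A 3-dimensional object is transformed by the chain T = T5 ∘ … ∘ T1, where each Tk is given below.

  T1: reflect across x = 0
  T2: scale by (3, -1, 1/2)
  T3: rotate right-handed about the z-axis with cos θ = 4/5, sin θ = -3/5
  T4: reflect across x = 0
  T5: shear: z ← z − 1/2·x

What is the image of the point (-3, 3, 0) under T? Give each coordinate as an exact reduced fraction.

T(p) = (-27/5, -39/5, 27/10)

T1 reflect across x = 0: (-3, 3, 0) → (3, 3, 0)
T2 scale by (3, -1, 1/2): (3, 3, 0) → (9, -3, 0)
T3 rotate right-handed about the z-axis with cos θ = 4/5, sin θ = -3/5: (9, -3, 0) → (27/5, -39/5, 0)
T4 reflect across x = 0: (27/5, -39/5, 0) → (-27/5, -39/5, 0)
T5 shear: z ← z − 1/2·x: (-27/5, -39/5, 0) → (-27/5, -39/5, 27/10)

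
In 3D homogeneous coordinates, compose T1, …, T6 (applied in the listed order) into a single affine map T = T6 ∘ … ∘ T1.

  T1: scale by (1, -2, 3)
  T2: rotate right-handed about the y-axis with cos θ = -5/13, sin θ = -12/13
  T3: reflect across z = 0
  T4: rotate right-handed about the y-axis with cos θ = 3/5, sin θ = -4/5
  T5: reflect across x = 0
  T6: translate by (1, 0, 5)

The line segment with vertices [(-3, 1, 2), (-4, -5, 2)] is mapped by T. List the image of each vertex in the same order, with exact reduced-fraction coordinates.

image vertices: (100/13, -2, 59/13), (41/5, 10, 27/5)

T1 scale by (1, -2, 3): (-3, 1, 2) → (-3, -2, 6); (-4, -5, 2) → (-4, 10, 6)
T2 rotate right-handed about the y-axis with cos θ = -5/13, sin θ = -12/13: (-3, -2, 6) → (-57/13, -2, -66/13); (-4, 10, 6) → (-4, 10, -6)
T3 reflect across z = 0: (-57/13, -2, -66/13) → (-57/13, -2, 66/13); (-4, 10, -6) → (-4, 10, 6)
T4 rotate right-handed about the y-axis with cos θ = 3/5, sin θ = -4/5: (-57/13, -2, 66/13) → (-87/13, -2, -6/13); (-4, 10, 6) → (-36/5, 10, 2/5)
T5 reflect across x = 0: (-87/13, -2, -6/13) → (87/13, -2, -6/13); (-36/5, 10, 2/5) → (36/5, 10, 2/5)
T6 translate by (1, 0, 5): (87/13, -2, -6/13) → (100/13, -2, 59/13); (36/5, 10, 2/5) → (41/5, 10, 27/5)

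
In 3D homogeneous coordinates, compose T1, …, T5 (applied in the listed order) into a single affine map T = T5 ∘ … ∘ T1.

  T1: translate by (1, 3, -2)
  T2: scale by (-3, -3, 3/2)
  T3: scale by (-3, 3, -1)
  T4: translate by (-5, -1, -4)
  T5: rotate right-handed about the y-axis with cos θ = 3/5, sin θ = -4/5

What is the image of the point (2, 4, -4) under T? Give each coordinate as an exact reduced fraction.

T1 translate by (1, 3, -2): (2, 4, -4) → (3, 7, -6)
T2 scale by (-3, -3, 3/2): (3, 7, -6) → (-9, -21, -9)
T3 scale by (-3, 3, -1): (-9, -21, -9) → (27, -63, 9)
T4 translate by (-5, -1, -4): (27, -63, 9) → (22, -64, 5)
T5 rotate right-handed about the y-axis with cos θ = 3/5, sin θ = -4/5: (22, -64, 5) → (46/5, -64, 103/5)

T(p) = (46/5, -64, 103/5)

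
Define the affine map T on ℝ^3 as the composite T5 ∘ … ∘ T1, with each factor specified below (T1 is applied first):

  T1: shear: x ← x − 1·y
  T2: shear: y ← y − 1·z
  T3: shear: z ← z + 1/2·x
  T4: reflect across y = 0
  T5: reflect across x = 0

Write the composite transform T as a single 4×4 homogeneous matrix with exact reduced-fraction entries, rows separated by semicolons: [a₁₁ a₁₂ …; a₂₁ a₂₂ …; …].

T1 = [1 -1 0 0; 0 1 0 0; 0 0 1 0; 0 0 0 1]
T2·T1 = [1 -1 0 0; 0 1 -1 0; 0 0 1 0; 0 0 0 1]
T3·…·T1 = [1 -1 0 0; 0 1 -1 0; 1/2 -1/2 1 0; 0 0 0 1]
T4·…·T1 = [1 -1 0 0; 0 -1 1 0; 1/2 -1/2 1 0; 0 0 0 1]
T5·…·T1 = [-1 1 0 0; 0 -1 1 0; 1/2 -1/2 1 0; 0 0 0 1]

T = [-1 1 0 0; 0 -1 1 0; 1/2 -1/2 1 0; 0 0 0 1]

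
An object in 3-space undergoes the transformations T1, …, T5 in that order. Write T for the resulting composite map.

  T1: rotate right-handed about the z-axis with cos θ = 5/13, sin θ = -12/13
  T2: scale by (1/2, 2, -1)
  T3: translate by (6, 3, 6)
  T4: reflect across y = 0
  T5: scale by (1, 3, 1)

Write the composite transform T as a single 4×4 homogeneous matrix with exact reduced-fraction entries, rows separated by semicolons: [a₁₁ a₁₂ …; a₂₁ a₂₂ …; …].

T = [5/26 6/13 0 6; 72/13 -30/13 0 -9; 0 0 -1 6; 0 0 0 1]

T1 = [5/13 12/13 0 0; -12/13 5/13 0 0; 0 0 1 0; 0 0 0 1]
T2·T1 = [5/26 6/13 0 0; -24/13 10/13 0 0; 0 0 -1 0; 0 0 0 1]
T3·…·T1 = [5/26 6/13 0 6; -24/13 10/13 0 3; 0 0 -1 6; 0 0 0 1]
T4·…·T1 = [5/26 6/13 0 6; 24/13 -10/13 0 -3; 0 0 -1 6; 0 0 0 1]
T5·…·T1 = [5/26 6/13 0 6; 72/13 -30/13 0 -9; 0 0 -1 6; 0 0 0 1]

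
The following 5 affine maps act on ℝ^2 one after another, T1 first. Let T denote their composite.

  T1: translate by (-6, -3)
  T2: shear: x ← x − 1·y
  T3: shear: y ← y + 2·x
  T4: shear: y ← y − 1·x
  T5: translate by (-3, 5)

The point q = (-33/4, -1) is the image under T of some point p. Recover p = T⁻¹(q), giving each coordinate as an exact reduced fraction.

p = (0, 9/4)

T1 = [1 0 -6; 0 1 -3; 0 0 1]
T2·T1 = [1 -1 -3; 0 1 -3; 0 0 1]
T3·…·T1 = [1 -1 -3; 2 -1 -9; 0 0 1]
T4·…·T1 = [1 -1 -3; 1 0 -6; 0 0 1]
T5·…·T1 = [1 -1 -6; 1 0 -1; 0 0 1]
det M = 1; M⁻¹ = [0 1 1; -1 1 -5; 0 0 1]
M⁻¹ · (-33/4, -1)ᵀ = (0, 9/4)ᵀ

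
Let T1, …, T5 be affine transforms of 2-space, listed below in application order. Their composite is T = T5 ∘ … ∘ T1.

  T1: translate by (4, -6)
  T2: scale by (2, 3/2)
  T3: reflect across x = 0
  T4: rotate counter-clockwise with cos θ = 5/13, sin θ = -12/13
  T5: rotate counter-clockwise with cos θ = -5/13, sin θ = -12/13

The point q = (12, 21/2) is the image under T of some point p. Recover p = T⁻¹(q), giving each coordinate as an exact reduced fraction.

p = (2, -1)

T1 = [1 0 4; 0 1 -6; 0 0 1]
T2·T1 = [2 0 8; 0 3/2 -9; 0 0 1]
T3·…·T1 = [-2 0 -8; 0 3/2 -9; 0 0 1]
T4·…·T1 = [-10/13 18/13 -148/13; 24/13 15/26 51/13; 0 0 1]
T5·…·T1 = [2 0 8; 0 -3/2 9; 0 0 1]
det M = -3; M⁻¹ = [1/2 0 -4; 0 -2/3 6; 0 0 1]
M⁻¹ · (12, 21/2)ᵀ = (2, -1)ᵀ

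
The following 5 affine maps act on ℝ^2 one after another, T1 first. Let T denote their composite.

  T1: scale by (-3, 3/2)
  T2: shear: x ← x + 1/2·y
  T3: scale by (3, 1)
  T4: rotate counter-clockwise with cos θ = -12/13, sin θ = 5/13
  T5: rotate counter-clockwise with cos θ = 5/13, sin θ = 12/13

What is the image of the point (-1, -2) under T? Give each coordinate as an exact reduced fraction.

T1 scale by (-3, 3/2): (-1, -2) → (3, -3)
T2 shear: x ← x + 1/2·y: (3, -3) → (3/2, -3)
T3 scale by (3, 1): (3/2, -3) → (9/2, -3)
T4 rotate counter-clockwise with cos θ = -12/13, sin θ = 5/13: (9/2, -3) → (-3, 9/2)
T5 rotate counter-clockwise with cos θ = 5/13, sin θ = 12/13: (-3, 9/2) → (-69/13, -27/26)

T(p) = (-69/13, -27/26)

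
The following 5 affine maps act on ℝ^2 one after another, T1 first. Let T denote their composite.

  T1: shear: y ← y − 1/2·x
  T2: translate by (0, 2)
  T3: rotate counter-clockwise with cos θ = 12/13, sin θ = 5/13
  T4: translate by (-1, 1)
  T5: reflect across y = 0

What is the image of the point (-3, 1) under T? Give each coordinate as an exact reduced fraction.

T1 shear: y ← y − 1/2·x: (-3, 1) → (-3, 5/2)
T2 translate by (0, 2): (-3, 5/2) → (-3, 9/2)
T3 rotate counter-clockwise with cos θ = 12/13, sin θ = 5/13: (-3, 9/2) → (-9/2, 3)
T4 translate by (-1, 1): (-9/2, 3) → (-11/2, 4)
T5 reflect across y = 0: (-11/2, 4) → (-11/2, -4)

T(p) = (-11/2, -4)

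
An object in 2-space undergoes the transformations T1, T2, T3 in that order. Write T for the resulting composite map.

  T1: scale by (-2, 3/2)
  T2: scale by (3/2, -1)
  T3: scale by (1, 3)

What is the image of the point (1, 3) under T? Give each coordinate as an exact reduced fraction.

T1 scale by (-2, 3/2): (1, 3) → (-2, 9/2)
T2 scale by (3/2, -1): (-2, 9/2) → (-3, -9/2)
T3 scale by (1, 3): (-3, -9/2) → (-3, -27/2)

T(p) = (-3, -27/2)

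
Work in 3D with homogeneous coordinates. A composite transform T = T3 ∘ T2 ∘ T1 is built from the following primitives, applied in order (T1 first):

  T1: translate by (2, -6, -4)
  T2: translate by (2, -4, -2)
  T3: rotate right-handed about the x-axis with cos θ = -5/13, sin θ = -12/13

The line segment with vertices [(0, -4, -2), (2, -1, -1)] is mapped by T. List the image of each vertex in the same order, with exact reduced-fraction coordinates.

T1 translate by (2, -6, -4): (0, -4, -2) → (2, -10, -6); (2, -1, -1) → (4, -7, -5)
T2 translate by (2, -4, -2): (2, -10, -6) → (4, -14, -8); (4, -7, -5) → (6, -11, -7)
T3 rotate right-handed about the x-axis with cos θ = -5/13, sin θ = -12/13: (4, -14, -8) → (4, -2, 16); (6, -11, -7) → (6, -29/13, 167/13)

image vertices: (4, -2, 16), (6, -29/13, 167/13)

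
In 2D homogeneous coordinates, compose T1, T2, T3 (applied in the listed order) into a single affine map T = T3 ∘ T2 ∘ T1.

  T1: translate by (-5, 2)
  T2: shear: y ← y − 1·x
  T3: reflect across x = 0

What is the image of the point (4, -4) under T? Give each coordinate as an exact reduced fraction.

T(p) = (1, -1)

T1 translate by (-5, 2): (4, -4) → (-1, -2)
T2 shear: y ← y − 1·x: (-1, -2) → (-1, -1)
T3 reflect across x = 0: (-1, -1) → (1, -1)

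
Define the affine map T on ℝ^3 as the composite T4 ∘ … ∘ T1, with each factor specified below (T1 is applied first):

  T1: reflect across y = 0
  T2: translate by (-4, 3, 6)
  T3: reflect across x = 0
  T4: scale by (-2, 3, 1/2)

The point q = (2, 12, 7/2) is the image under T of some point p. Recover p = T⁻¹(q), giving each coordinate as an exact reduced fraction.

T1 = [1 0 0 0; 0 -1 0 0; 0 0 1 0; 0 0 0 1]
T2·T1 = [1 0 0 -4; 0 -1 0 3; 0 0 1 6; 0 0 0 1]
T3·…·T1 = [-1 0 0 4; 0 -1 0 3; 0 0 1 6; 0 0 0 1]
T4·…·T1 = [2 0 0 -8; 0 -3 0 9; 0 0 1/2 3; 0 0 0 1]
det M = -3; M⁻¹ = [1/2 0 0 4; 0 -1/3 0 3; 0 0 2 -6; 0 0 0 1]
M⁻¹ · (2, 12, 7/2)ᵀ = (5, -1, 1)ᵀ

p = (5, -1, 1)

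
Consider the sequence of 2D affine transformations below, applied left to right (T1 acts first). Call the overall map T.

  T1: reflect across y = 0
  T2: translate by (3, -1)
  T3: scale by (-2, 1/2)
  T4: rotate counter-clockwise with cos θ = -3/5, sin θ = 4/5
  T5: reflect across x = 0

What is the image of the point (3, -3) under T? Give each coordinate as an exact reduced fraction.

T1 reflect across y = 0: (3, -3) → (3, 3)
T2 translate by (3, -1): (3, 3) → (6, 2)
T3 scale by (-2, 1/2): (6, 2) → (-12, 1)
T4 rotate counter-clockwise with cos θ = -3/5, sin θ = 4/5: (-12, 1) → (32/5, -51/5)
T5 reflect across x = 0: (32/5, -51/5) → (-32/5, -51/5)

T(p) = (-32/5, -51/5)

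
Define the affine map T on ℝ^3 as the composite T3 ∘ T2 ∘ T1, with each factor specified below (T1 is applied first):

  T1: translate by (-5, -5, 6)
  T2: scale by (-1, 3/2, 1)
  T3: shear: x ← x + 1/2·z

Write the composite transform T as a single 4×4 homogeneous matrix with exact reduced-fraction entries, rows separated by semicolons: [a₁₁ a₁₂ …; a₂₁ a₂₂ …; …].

T1 = [1 0 0 -5; 0 1 0 -5; 0 0 1 6; 0 0 0 1]
T2·T1 = [-1 0 0 5; 0 3/2 0 -15/2; 0 0 1 6; 0 0 0 1]
T3·…·T1 = [-1 0 1/2 8; 0 3/2 0 -15/2; 0 0 1 6; 0 0 0 1]

T = [-1 0 1/2 8; 0 3/2 0 -15/2; 0 0 1 6; 0 0 0 1]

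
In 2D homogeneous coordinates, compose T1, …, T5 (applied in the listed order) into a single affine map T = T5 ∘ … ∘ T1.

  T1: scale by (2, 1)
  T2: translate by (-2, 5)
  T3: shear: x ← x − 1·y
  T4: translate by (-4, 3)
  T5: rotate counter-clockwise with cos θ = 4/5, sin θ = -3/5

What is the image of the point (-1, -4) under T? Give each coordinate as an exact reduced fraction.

T(p) = (-24/5, 43/5)

T1 scale by (2, 1): (-1, -4) → (-2, -4)
T2 translate by (-2, 5): (-2, -4) → (-4, 1)
T3 shear: x ← x − 1·y: (-4, 1) → (-5, 1)
T4 translate by (-4, 3): (-5, 1) → (-9, 4)
T5 rotate counter-clockwise with cos θ = 4/5, sin θ = -3/5: (-9, 4) → (-24/5, 43/5)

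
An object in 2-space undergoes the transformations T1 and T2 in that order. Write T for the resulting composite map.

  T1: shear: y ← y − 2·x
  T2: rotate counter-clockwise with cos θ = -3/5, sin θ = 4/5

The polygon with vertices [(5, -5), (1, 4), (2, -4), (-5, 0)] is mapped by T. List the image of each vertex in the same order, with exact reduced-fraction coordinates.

T1 shear: y ← y − 2·x: (5, -5) → (5, -15); (1, 4) → (1, 2); (2, -4) → (2, -8); (-5, 0) → (-5, 10)
T2 rotate counter-clockwise with cos θ = -3/5, sin θ = 4/5: (5, -15) → (9, 13); (1, 2) → (-11/5, -2/5); (2, -8) → (26/5, 32/5); (-5, 10) → (-5, -10)

image vertices: (9, 13), (-11/5, -2/5), (26/5, 32/5), (-5, -10)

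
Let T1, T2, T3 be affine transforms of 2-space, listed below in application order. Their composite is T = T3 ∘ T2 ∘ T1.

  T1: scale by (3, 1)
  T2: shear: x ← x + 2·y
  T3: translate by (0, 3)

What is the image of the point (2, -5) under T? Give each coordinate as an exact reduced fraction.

T(p) = (-4, -2)

T1 scale by (3, 1): (2, -5) → (6, -5)
T2 shear: x ← x + 2·y: (6, -5) → (-4, -5)
T3 translate by (0, 3): (-4, -5) → (-4, -2)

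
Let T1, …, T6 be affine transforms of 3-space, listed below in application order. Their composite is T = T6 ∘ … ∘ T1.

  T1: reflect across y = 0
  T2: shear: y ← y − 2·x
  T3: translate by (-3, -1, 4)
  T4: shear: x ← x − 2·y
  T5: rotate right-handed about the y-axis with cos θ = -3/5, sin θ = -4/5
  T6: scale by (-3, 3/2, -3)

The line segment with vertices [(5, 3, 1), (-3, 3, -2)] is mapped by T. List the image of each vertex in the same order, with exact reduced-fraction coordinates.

T1 reflect across y = 0: (5, 3, 1) → (5, -3, 1); (-3, 3, -2) → (-3, -3, -2)
T2 shear: y ← y − 2·x: (5, -3, 1) → (5, -13, 1); (-3, -3, -2) → (-3, 3, -2)
T3 translate by (-3, -1, 4): (5, -13, 1) → (2, -14, 5); (-3, 3, -2) → (-6, 2, 2)
T4 shear: x ← x − 2·y: (2, -14, 5) → (30, -14, 5); (-6, 2, 2) → (-10, 2, 2)
T5 rotate right-handed about the y-axis with cos θ = -3/5, sin θ = -4/5: (30, -14, 5) → (-22, -14, 21); (-10, 2, 2) → (22/5, 2, -46/5)
T6 scale by (-3, 3/2, -3): (-22, -14, 21) → (66, -21, -63); (22/5, 2, -46/5) → (-66/5, 3, 138/5)

image vertices: (66, -21, -63), (-66/5, 3, 138/5)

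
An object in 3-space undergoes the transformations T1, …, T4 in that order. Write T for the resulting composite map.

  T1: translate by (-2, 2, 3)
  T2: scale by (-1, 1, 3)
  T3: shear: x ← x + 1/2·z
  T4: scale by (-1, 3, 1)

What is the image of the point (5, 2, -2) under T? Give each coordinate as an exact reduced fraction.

T(p) = (3/2, 12, 3)

T1 translate by (-2, 2, 3): (5, 2, -2) → (3, 4, 1)
T2 scale by (-1, 1, 3): (3, 4, 1) → (-3, 4, 3)
T3 shear: x ← x + 1/2·z: (-3, 4, 3) → (-3/2, 4, 3)
T4 scale by (-1, 3, 1): (-3/2, 4, 3) → (3/2, 12, 3)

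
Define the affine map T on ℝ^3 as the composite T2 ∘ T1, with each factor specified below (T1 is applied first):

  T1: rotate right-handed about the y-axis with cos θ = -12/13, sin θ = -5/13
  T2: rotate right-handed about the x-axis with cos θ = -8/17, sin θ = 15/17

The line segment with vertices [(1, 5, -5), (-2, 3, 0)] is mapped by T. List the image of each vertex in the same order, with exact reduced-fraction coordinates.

T1 rotate right-handed about the y-axis with cos θ = -12/13, sin θ = -5/13: (1, 5, -5) → (1, 5, 5); (-2, 3, 0) → (24/13, 3, -10/13)
T2 rotate right-handed about the x-axis with cos θ = -8/17, sin θ = 15/17: (1, 5, 5) → (1, -115/17, 35/17); (24/13, 3, -10/13) → (24/13, -162/221, 665/221)

image vertices: (1, -115/17, 35/17), (24/13, -162/221, 665/221)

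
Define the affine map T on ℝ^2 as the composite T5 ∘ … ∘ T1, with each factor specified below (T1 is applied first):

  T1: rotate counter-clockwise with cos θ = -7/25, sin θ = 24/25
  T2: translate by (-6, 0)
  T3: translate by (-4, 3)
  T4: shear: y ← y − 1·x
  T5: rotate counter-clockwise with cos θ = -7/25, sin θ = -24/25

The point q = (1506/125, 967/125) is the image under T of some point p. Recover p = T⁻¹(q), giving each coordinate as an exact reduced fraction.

p = (-4, 2)

T1 = [-7/25 -24/25 0; 24/25 -7/25 0; 0 0 1]
T2·T1 = [-7/25 -24/25 -6; 24/25 -7/25 0; 0 0 1]
T3·…·T1 = [-7/25 -24/25 -10; 24/25 -7/25 3; 0 0 1]
T4·…·T1 = [-7/25 -24/25 -10; 31/25 17/25 13; 0 0 1]
T5·…·T1 = [793/625 576/625 382/25; -49/625 457/625 149/25; 0 0 1]
det M = 1; M⁻¹ = [457/625 -576/625 -142/25; 49/625 793/625 -219/25; 0 0 1]
M⁻¹ · (1506/125, 967/125)ᵀ = (-4, 2)ᵀ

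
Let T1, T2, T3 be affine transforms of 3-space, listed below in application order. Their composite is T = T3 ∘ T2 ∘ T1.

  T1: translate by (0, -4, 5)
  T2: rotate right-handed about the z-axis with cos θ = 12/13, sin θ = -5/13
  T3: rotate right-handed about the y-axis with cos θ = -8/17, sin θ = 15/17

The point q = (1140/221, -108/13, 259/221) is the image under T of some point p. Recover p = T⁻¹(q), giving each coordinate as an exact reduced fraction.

p = (0, -5, -1)

T1 = [1 0 0 0; 0 1 0 -4; 0 0 1 5; 0 0 0 1]
T2·T1 = [12/13 5/13 0 -20/13; -5/13 12/13 0 -48/13; 0 0 1 5; 0 0 0 1]
T3·…·T1 = [-96/221 -40/221 15/17 1135/221; -5/13 12/13 0 -48/13; -180/221 -75/221 -8/17 -220/221; 0 0 0 1]
det M = 1; M⁻¹ = [-96/221 -5/13 -180/221 0; -40/221 12/13 -75/221 4; 15/17 0 -8/17 -5; 0 0 0 1]
M⁻¹ · (1140/221, -108/13, 259/221)ᵀ = (0, -5, -1)ᵀ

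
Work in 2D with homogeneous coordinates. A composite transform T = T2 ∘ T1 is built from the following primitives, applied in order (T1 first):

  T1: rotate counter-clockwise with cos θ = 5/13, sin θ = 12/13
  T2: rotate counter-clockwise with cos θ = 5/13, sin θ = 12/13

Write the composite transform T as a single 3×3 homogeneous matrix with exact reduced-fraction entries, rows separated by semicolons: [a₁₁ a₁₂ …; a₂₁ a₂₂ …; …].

T = [-119/169 -120/169 0; 120/169 -119/169 0; 0 0 1]

T1 = [5/13 -12/13 0; 12/13 5/13 0; 0 0 1]
T2·T1 = [-119/169 -120/169 0; 120/169 -119/169 0; 0 0 1]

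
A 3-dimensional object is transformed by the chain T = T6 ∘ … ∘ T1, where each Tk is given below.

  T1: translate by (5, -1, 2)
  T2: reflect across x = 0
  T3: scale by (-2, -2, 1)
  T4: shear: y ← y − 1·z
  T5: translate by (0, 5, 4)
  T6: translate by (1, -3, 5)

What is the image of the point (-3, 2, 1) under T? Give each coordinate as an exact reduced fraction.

T1 translate by (5, -1, 2): (-3, 2, 1) → (2, 1, 3)
T2 reflect across x = 0: (2, 1, 3) → (-2, 1, 3)
T3 scale by (-2, -2, 1): (-2, 1, 3) → (4, -2, 3)
T4 shear: y ← y − 1·z: (4, -2, 3) → (4, -5, 3)
T5 translate by (0, 5, 4): (4, -5, 3) → (4, 0, 7)
T6 translate by (1, -3, 5): (4, 0, 7) → (5, -3, 12)

T(p) = (5, -3, 12)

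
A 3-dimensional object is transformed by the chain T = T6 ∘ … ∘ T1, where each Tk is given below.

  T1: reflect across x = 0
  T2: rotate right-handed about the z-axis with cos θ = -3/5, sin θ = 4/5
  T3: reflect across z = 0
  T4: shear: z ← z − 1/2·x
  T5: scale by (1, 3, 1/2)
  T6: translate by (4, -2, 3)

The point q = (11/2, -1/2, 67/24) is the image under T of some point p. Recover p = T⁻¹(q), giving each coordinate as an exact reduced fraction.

p = (1/2, -3/2, -1/3)

T1 = [-1 0 0 0; 0 1 0 0; 0 0 1 0; 0 0 0 1]
T2·T1 = [3/5 -4/5 0 0; -4/5 -3/5 0 0; 0 0 1 0; 0 0 0 1]
T3·…·T1 = [3/5 -4/5 0 0; -4/5 -3/5 0 0; 0 0 -1 0; 0 0 0 1]
T4·…·T1 = [3/5 -4/5 0 0; -4/5 -3/5 0 0; -3/10 2/5 -1 0; 0 0 0 1]
T5·…·T1 = [3/5 -4/5 0 0; -12/5 -9/5 0 0; -3/20 1/5 -1/2 0; 0 0 0 1]
T6·…·T1 = [3/5 -4/5 0 4; -12/5 -9/5 0 -2; -3/20 1/5 -1/2 3; 0 0 0 1]
det M = 3/2; M⁻¹ = [3/5 -4/15 0 -44/15; -4/5 -1/5 0 14/5; -1/2 0 -2 8; 0 0 0 1]
M⁻¹ · (11/2, -1/2, 67/24)ᵀ = (1/2, -3/2, -1/3)ᵀ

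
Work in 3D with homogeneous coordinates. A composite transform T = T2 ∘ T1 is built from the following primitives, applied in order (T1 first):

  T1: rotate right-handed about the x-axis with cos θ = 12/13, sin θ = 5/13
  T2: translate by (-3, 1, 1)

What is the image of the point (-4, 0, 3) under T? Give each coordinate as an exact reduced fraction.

T1 rotate right-handed about the x-axis with cos θ = 12/13, sin θ = 5/13: (-4, 0, 3) → (-4, -15/13, 36/13)
T2 translate by (-3, 1, 1): (-4, -15/13, 36/13) → (-7, -2/13, 49/13)

T(p) = (-7, -2/13, 49/13)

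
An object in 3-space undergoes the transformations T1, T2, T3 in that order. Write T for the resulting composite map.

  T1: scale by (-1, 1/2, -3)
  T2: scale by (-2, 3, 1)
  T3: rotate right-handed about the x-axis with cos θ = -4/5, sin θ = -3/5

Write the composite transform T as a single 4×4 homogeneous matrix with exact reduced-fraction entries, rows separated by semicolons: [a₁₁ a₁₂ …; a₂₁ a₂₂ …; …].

T = [2 0 0 0; 0 -6/5 -9/5 0; 0 -9/10 12/5 0; 0 0 0 1]

T1 = [-1 0 0 0; 0 1/2 0 0; 0 0 -3 0; 0 0 0 1]
T2·T1 = [2 0 0 0; 0 3/2 0 0; 0 0 -3 0; 0 0 0 1]
T3·…·T1 = [2 0 0 0; 0 -6/5 -9/5 0; 0 -9/10 12/5 0; 0 0 0 1]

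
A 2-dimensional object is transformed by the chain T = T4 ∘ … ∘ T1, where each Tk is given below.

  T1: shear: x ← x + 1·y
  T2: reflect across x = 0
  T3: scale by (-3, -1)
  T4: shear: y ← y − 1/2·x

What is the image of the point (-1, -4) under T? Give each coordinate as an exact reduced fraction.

T(p) = (-15, 23/2)

T1 shear: x ← x + 1·y: (-1, -4) → (-5, -4)
T2 reflect across x = 0: (-5, -4) → (5, -4)
T3 scale by (-3, -1): (5, -4) → (-15, 4)
T4 shear: y ← y − 1/2·x: (-15, 4) → (-15, 23/2)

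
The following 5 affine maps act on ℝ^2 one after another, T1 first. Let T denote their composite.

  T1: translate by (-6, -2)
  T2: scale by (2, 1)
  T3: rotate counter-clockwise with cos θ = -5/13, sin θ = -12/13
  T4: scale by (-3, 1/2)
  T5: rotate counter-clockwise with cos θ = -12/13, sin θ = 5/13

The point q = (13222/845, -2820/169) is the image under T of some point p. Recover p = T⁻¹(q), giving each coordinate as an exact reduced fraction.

p = (-4, 6/5)

T1 = [1 0 -6; 0 1 -2; 0 0 1]
T2·T1 = [2 0 -12; 0 1 -2; 0 0 1]
T3·…·T1 = [-10/13 12/13 36/13; -24/13 -5/13 154/13; 0 0 1]
T4·…·T1 = [30/13 -36/13 -108/13; -12/13 -5/26 77/13; 0 0 1]
T5·…·T1 = [-300/169 889/338 911/169; 294/169 -150/169 -1464/169; 0 0 1]
det M = -3; M⁻¹ = [50/169 889/1014 6; 98/169 100/169 2; 0 0 1]
M⁻¹ · (13222/845, -2820/169)ᵀ = (-4, 6/5)ᵀ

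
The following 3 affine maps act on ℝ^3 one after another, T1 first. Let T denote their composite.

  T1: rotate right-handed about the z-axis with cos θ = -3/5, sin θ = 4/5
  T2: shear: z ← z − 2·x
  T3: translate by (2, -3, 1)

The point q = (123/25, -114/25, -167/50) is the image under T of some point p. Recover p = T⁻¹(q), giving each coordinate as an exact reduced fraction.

T1 = [-3/5 -4/5 0 0; 4/5 -3/5 0 0; 0 0 1 0; 0 0 0 1]
T2·T1 = [-3/5 -4/5 0 0; 4/5 -3/5 0 0; 6/5 8/5 1 0; 0 0 0 1]
T3·…·T1 = [-3/5 -4/5 0 2; 4/5 -3/5 0 -3; 6/5 8/5 1 1; 0 0 0 1]
det M = 1; M⁻¹ = [-3/5 4/5 0 18/5; -4/5 -3/5 0 -1/5; 2 0 1 -5; 0 0 0 1]
M⁻¹ · (123/25, -114/25, -167/50)ᵀ = (-3, -7/5, 3/2)ᵀ

p = (-3, -7/5, 3/2)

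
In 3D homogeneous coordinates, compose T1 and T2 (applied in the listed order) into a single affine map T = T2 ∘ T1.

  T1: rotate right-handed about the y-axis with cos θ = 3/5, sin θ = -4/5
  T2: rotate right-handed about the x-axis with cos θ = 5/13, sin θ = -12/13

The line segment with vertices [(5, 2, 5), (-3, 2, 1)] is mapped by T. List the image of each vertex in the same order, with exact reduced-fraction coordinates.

T1 rotate right-handed about the y-axis with cos θ = 3/5, sin θ = -4/5: (5, 2, 5) → (-1, 2, 7); (-3, 2, 1) → (-13/5, 2, -9/5)
T2 rotate right-handed about the x-axis with cos θ = 5/13, sin θ = -12/13: (-1, 2, 7) → (-1, 94/13, 11/13); (-13/5, 2, -9/5) → (-13/5, -58/65, -33/13)

image vertices: (-1, 94/13, 11/13), (-13/5, -58/65, -33/13)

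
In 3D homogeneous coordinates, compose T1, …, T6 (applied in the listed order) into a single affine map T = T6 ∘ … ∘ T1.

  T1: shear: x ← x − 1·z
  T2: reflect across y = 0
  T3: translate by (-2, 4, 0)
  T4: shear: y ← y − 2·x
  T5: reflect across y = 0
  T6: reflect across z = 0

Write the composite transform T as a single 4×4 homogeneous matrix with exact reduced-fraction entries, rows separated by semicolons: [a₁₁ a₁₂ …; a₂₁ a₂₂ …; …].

T1 = [1 0 -1 0; 0 1 0 0; 0 0 1 0; 0 0 0 1]
T2·T1 = [1 0 -1 0; 0 -1 0 0; 0 0 1 0; 0 0 0 1]
T3·…·T1 = [1 0 -1 -2; 0 -1 0 4; 0 0 1 0; 0 0 0 1]
T4·…·T1 = [1 0 -1 -2; -2 -1 2 8; 0 0 1 0; 0 0 0 1]
T5·…·T1 = [1 0 -1 -2; 2 1 -2 -8; 0 0 1 0; 0 0 0 1]
T6·…·T1 = [1 0 -1 -2; 2 1 -2 -8; 0 0 -1 0; 0 0 0 1]

T = [1 0 -1 -2; 2 1 -2 -8; 0 0 -1 0; 0 0 0 1]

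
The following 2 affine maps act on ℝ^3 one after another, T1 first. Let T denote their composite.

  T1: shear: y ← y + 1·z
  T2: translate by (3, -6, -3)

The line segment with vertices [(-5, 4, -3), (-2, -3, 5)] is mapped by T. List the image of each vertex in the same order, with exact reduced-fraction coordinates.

T1 shear: y ← y + 1·z: (-5, 4, -3) → (-5, 1, -3); (-2, -3, 5) → (-2, 2, 5)
T2 translate by (3, -6, -3): (-5, 1, -3) → (-2, -5, -6); (-2, 2, 5) → (1, -4, 2)

image vertices: (-2, -5, -6), (1, -4, 2)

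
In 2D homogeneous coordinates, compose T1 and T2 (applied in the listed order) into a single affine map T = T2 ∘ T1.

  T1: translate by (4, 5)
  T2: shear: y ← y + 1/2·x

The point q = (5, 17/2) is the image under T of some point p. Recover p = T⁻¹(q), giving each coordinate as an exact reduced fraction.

T1 = [1 0 4; 0 1 5; 0 0 1]
T2·T1 = [1 0 4; 1/2 1 7; 0 0 1]
det M = 1; M⁻¹ = [1 0 -4; -1/2 1 -5; 0 0 1]
M⁻¹ · (5, 17/2)ᵀ = (1, 1)ᵀ

p = (1, 1)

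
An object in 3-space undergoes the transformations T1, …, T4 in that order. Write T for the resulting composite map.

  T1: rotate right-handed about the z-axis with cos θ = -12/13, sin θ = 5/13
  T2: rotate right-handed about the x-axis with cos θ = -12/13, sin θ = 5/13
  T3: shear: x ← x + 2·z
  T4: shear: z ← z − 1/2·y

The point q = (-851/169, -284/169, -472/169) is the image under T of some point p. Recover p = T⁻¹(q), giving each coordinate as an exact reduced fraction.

T1 = [-12/13 -5/13 0 0; 5/13 -12/13 0 0; 0 0 1 0; 0 0 0 1]
T2·T1 = [-12/13 -5/13 0 0; -60/169 144/169 -5/13 0; 25/169 -60/169 -12/13 0; 0 0 0 1]
T3·…·T1 = [-106/169 -185/169 -24/13 0; -60/169 144/169 -5/13 0; 25/169 -60/169 -12/13 0; 0 0 0 1]
T4·…·T1 = [-106/169 -185/169 -24/13 0; -60/169 144/169 -5/13 0; 55/169 -132/169 -19/26 0; 0 0 0 1]
det M = 1; M⁻¹ = [-12/13 217/338 337/169 0; -5/13 179/169 70/169 0; 0 -11/13 -12/13 0; 0 0 0 1]
M⁻¹ · (-851/169, -284/169, -472/169)ᵀ = (-2, -1, 4)ᵀ

p = (-2, -1, 4)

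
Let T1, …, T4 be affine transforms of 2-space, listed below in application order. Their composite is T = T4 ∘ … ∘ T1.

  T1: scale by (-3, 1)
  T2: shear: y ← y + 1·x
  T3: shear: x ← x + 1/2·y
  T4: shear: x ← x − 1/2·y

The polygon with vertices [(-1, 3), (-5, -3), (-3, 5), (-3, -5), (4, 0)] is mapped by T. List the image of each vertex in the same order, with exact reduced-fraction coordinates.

image vertices: (3, 6), (15, 12), (9, 14), (9, 4), (-12, -12)

T1 scale by (-3, 1): (-1, 3) → (3, 3); (-5, -3) → (15, -3); (-3, 5) → (9, 5); (-3, -5) → (9, -5); (4, 0) → (-12, 0)
T2 shear: y ← y + 1·x: (3, 3) → (3, 6); (15, -3) → (15, 12); (9, 5) → (9, 14); (9, -5) → (9, 4); (-12, 0) → (-12, -12)
T3 shear: x ← x + 1/2·y: (3, 6) → (6, 6); (15, 12) → (21, 12); (9, 14) → (16, 14); (9, 4) → (11, 4); (-12, -12) → (-18, -12)
T4 shear: x ← x − 1/2·y: (6, 6) → (3, 6); (21, 12) → (15, 12); (16, 14) → (9, 14); (11, 4) → (9, 4); (-18, -12) → (-12, -12)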